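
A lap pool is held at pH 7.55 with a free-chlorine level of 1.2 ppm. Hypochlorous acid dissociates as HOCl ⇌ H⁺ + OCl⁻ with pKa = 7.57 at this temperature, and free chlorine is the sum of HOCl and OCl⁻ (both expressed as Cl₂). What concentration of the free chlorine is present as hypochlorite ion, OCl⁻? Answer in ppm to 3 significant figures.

0.586 ppm

[OCl⁻]/[HOCl] = 10^(pH − pKa) = 10^(7.55 − 7.57) = 10^-0.02 = 0.955.
Fraction as HOCl = 1 / (1 + 0.955) = 0.5115.
OCl⁻ = (1 − 0.5115) × 1.2 ppm = 0.5862 ppm.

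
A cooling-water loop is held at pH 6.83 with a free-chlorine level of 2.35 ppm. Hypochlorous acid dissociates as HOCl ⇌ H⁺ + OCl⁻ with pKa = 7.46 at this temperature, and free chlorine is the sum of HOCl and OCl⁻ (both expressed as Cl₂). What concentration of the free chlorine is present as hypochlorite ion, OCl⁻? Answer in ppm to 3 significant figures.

[OCl⁻]/[HOCl] = 10^(pH − pKa) = 10^(6.83 − 7.46) = 10^-0.63 = 0.2344.
Fraction as HOCl = 1 / (1 + 0.2344) = 0.8101.
OCl⁻ = (1 − 0.8101) × 2.35 ppm = 0.4463 ppm.

0.446 ppm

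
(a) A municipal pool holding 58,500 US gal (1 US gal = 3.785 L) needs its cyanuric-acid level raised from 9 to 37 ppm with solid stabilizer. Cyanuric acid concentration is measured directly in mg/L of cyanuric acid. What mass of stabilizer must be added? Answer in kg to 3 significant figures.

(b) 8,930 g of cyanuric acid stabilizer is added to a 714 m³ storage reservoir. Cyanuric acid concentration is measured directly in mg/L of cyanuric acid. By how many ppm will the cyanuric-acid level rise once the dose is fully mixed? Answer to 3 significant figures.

(a) 6.20 kg; (b) 12.5 ppm

(a) Volume: 58,500 US gal × 3.785 L/gal = 221,422 L.
(a) CYA to add: (37 − 9) = 28 mg/L × 221,422 L = 6200 g cyanuric acid.

(b) Volume: 714 m³ = 714,000 L.
(b) Rise: 8,930 g / 714,000 L × 1000 = 12.51 mg/L.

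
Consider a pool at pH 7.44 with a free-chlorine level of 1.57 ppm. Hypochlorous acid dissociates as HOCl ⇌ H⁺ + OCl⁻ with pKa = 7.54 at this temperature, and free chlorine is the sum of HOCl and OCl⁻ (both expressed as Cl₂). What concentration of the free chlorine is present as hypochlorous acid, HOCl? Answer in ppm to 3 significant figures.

[OCl⁻]/[HOCl] = 10^(pH − pKa) = 10^(7.44 − 7.54) = 10^-0.10 = 0.7943.
Fraction as HOCl = 1 / (1 + 0.7943) = 0.5573.
HOCl = 0.5573 × 1.57 ppm = 0.875 ppm.

0.875 ppm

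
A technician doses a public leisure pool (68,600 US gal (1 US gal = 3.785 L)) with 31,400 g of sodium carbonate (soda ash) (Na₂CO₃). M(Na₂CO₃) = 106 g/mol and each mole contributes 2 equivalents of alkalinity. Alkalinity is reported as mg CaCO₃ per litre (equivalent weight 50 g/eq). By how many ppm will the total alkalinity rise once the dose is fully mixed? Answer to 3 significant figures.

Volume: 68,600 US gal × 3.785 L/gal = 259,651 L.
Moles of Na₂CO₃: 31,400 g ÷ 106 g/mol = 296.2 mol → 592.5 eq of alkalinity.
As CaCO₃: 592.5 eq × 50 g/eq = 29,620 g.
Rise: 29,620 g / 259,651 L × 1000 = 114.1 mg/L.

114 ppm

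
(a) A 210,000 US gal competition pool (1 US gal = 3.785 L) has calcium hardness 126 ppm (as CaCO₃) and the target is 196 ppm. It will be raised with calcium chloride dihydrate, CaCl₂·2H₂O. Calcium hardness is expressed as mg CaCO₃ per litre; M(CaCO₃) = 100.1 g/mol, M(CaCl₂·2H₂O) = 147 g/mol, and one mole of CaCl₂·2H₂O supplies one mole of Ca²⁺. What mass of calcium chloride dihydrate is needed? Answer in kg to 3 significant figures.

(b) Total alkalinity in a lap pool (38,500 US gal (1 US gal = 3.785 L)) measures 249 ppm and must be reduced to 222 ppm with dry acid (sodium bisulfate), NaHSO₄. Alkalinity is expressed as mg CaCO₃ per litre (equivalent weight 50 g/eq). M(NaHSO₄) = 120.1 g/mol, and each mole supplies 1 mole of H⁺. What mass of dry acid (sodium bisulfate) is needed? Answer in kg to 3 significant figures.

(a) Volume: 210,000 US gal × 3.785 L/gal = 794,850 L.
(a) Hardness to add: (196 − 126) = 70 mg/L as CaCO₃ × 794,850 L = 55,640 g as CaCO₃.
(a) Moles of Ca²⁺ (1 mol Ca²⁺ ≡ 1 mol CaCO₃): 55,640 / 100.1 g/mol = 555.8 mol.
(a) Mass of CaCl₂·2H₂O: 555.8 × 147 = 81,710 g.

(b) Volume: 38,500 US gal × 3.785 L/gal = 145,722 L.
(b) Alkalinity to neutralize: (249 − 222) = 27 mg/L as CaCO₃ × 145,722 L = 3935 g as CaCO₃.
(b) Equivalents of H⁺ required: 3935 ÷ 50 g/eq = 78.69 eq = 78.69 mol NaHSO₄.
(b) Mass of NaHSO₄: 78.69 × 120.1 = 9451 g.

(a) 81.7 kg; (b) 9.45 kg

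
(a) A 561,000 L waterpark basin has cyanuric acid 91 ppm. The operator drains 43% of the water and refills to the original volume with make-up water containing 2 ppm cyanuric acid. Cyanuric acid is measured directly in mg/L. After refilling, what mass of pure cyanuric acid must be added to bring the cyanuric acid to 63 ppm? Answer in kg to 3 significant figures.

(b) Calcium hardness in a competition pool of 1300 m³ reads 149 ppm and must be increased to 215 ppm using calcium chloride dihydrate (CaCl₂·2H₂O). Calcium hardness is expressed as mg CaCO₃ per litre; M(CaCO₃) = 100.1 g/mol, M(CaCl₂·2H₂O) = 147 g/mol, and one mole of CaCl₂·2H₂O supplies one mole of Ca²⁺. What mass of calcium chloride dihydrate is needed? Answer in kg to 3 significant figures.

(a) After draining 43% and refilling: 91 × 0.57 + 2 × 0.43 = 52.73 ppm.
(a) Deficit to target: 63 − 52.73 = 10.27 mg/L.
(a) Mass: 10.27 mg/L × 561,000 L = 5761 g cyanuric acid.

(b) Volume: 1300 m³ = 1,300,000 L.
(b) Hardness to add: (215 − 149) = 66 mg/L as CaCO₃ × 1,300,000 L = 85,800 g as CaCO₃.
(b) Moles of Ca²⁺ (1 mol Ca²⁺ ≡ 1 mol CaCO₃): 85,800 / 100.1 g/mol = 857.1 mol.
(b) Mass of CaCl₂·2H₂O: 857.1 × 147 = 126,000 g.

(a) 5.76 kg; (b) 126 kg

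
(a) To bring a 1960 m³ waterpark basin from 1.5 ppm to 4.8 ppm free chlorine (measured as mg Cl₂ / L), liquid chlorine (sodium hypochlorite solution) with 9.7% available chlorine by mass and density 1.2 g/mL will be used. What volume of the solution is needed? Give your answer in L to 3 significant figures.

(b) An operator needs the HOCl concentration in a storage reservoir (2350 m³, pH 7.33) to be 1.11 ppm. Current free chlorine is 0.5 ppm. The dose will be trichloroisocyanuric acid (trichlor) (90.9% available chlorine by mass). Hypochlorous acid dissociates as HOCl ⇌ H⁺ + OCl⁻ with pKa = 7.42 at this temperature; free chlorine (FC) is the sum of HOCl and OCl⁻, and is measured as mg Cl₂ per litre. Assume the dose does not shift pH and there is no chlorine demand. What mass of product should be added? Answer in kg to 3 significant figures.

(a) Volume: 1960 m³ = 1,960,000 L.
(a) Chlorine deficit: 4.8 − 1.5 = 3.3 ppm = 3.3 mg/L as Cl₂.
(a) Cl₂ equivalent needed: 3.3 mg/L × 1,960,000 L = 6,468,000 mg = 6468 g.
(a) Product at 9.7% available chlorine: 6468 / 0.097 = 66,680 g.
(a) Volume at density 1.2 g/mL: 66,680 g ÷ 1.2 g/mL = 55,570 mL.

(b) Volume: 2350 m³ = 2,350,000 L.
(b) [OCl⁻]/[HOCl] = 10^(pH − pKa) = 10^(7.33 − 7.42) = 0.8128; fraction as HOCl = 1/(1 + 0.8128) = 0.5516.
(b) Free chlorine required for 1.11 ppm HOCl: 1.11 / 0.5516 = 2.012 ppm.
(b) FC to add: 2.012 − 0.5 = 1.512 mg/L as Cl₂.
(b) Cl₂ equivalent: 1.512 mg/L × 2,350,000 L = 3554 g.
(b) Product at 90.9% available Cl: 3554 / 0.909 = 3910 g.

(a) 55.6 L; (b) 3.91 kg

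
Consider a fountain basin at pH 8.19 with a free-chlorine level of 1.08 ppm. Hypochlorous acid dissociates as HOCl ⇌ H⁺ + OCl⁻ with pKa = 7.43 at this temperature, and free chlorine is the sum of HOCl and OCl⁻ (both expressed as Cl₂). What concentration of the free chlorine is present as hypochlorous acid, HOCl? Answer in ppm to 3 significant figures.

[OCl⁻]/[HOCl] = 10^(pH − pKa) = 10^(8.19 − 7.43) = 10^0.76 = 5.754.
Fraction as HOCl = 1 / (1 + 5.754) = 0.1481.
HOCl = 0.1481 × 1.08 ppm = 0.1599 ppm.

0.160 ppm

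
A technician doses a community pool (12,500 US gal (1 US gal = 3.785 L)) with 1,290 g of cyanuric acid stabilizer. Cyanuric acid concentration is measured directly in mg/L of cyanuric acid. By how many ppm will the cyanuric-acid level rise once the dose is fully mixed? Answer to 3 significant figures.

27.3 ppm

Volume: 12,500 US gal × 3.785 L/gal = 47,312 L.
Rise: 1,290 g / 47,312 L × 1000 = 27.27 mg/L.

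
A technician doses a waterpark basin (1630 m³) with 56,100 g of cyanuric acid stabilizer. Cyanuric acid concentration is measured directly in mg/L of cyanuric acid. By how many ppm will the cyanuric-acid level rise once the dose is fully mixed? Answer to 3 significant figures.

34.4 ppm

Volume: 1630 m³ = 1,630,000 L.
Rise: 56,100 g / 1,630,000 L × 1000 = 34.42 mg/L.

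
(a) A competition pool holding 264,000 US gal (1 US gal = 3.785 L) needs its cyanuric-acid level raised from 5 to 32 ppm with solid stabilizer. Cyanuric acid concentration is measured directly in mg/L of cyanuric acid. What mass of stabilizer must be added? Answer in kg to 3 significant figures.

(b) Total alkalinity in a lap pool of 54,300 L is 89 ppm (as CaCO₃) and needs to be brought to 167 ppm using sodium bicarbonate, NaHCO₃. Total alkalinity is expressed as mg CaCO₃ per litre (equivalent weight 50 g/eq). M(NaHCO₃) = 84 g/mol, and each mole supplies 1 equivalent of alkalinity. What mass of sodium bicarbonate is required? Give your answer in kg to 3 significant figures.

(a) 27.0 kg; (b) 7.12 kg

(a) Volume: 264,000 US gal × 3.785 L/gal = 999,240 L.
(a) CYA to add: (32 − 5) = 27 mg/L × 999,240 L = 26,980 g cyanuric acid.

(b) Alkalinity to add: (167 − 89) = 78 mg/L as CaCO₃ × 54,300 L = 4235 g as CaCO₃.
(b) Equivalents: 4235 g ÷ 50 g/eq = 84.71 eq.
(b) NaHCO₃ supplies 1 eq per mole → 84.71 mol.
(b) Mass: 84.71 mol × 84 g/mol = 7115 g.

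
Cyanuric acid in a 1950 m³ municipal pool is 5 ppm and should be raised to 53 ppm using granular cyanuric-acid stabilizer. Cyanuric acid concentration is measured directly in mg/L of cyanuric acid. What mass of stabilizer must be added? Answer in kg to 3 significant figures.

93.6 kg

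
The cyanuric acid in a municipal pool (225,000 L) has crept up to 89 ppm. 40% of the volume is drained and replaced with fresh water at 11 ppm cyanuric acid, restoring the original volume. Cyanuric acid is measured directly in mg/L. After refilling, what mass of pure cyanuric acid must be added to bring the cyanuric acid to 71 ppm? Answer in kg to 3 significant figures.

After draining 40% and refilling: 89 × 0.60 + 11 × 0.40 = 57.8 ppm.
Deficit to target: 71 − 57.8 = 13.2 mg/L.
Mass: 13.2 mg/L × 225,000 L = 2970 g cyanuric acid.

2.97 kg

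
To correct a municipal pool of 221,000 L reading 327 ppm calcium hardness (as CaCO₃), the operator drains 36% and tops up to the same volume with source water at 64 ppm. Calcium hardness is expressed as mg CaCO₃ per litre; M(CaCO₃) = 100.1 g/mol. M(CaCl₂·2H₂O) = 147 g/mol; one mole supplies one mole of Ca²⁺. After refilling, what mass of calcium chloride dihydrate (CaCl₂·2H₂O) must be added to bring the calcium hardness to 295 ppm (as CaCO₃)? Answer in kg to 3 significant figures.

20.3 kg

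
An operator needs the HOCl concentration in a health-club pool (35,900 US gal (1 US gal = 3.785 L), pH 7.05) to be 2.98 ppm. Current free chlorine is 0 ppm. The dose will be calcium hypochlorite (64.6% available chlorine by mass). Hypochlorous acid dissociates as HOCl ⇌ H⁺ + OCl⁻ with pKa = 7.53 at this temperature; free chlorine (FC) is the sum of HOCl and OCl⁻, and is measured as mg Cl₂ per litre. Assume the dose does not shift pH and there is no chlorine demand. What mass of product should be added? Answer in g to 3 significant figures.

834 g

Volume: 35,900 US gal × 3.785 L/gal = 135,882 L.
[OCl⁻]/[HOCl] = 10^(pH − pKa) = 10^(7.05 − 7.53) = 0.3311; fraction as HOCl = 1/(1 + 0.3311) = 0.7512.
Free chlorine required for 2.98 ppm HOCl: 2.98 / 0.7512 = 3.967 ppm.
FC to add: 3.967 − 0 = 3.967 mg/L as Cl₂.
Cl₂ equivalent: 3.967 mg/L × 135,882 L = 539 g.
Product at 64.6% available Cl: 539 / 0.646 = 834.4 g.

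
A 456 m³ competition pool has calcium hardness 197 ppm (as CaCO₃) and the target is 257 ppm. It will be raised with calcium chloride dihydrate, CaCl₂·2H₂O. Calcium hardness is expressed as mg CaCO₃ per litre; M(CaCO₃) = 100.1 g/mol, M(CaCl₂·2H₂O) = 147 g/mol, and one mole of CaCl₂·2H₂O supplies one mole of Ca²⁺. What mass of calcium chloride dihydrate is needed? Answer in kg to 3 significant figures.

40.2 kg

Volume: 456 m³ = 456,000 L.
Hardness to add: (257 − 197) = 60 mg/L as CaCO₃ × 456,000 L = 27,360 g as CaCO₃.
Moles of Ca²⁺ (1 mol Ca²⁺ ≡ 1 mol CaCO₃): 27,360 / 100.1 g/mol = 273.3 mol.
Mass of CaCl₂·2H₂O: 273.3 × 147 = 40,180 g.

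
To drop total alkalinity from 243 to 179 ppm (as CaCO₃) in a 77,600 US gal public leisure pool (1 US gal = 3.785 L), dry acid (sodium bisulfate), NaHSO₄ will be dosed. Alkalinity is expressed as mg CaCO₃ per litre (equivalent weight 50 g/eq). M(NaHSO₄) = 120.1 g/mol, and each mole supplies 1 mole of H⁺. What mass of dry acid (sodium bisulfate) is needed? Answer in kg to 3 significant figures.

Volume: 77,600 US gal × 3.785 L/gal = 293,716 L.
Alkalinity to neutralize: (243 − 179) = 64 mg/L as CaCO₃ × 293,716 L = 18,800 g as CaCO₃.
Equivalents of H⁺ required: 18,800 ÷ 50 g/eq = 376 eq = 376 mol NaHSO₄.
Mass of NaHSO₄: 376 × 120.1 = 45,150 g.

45.2 kg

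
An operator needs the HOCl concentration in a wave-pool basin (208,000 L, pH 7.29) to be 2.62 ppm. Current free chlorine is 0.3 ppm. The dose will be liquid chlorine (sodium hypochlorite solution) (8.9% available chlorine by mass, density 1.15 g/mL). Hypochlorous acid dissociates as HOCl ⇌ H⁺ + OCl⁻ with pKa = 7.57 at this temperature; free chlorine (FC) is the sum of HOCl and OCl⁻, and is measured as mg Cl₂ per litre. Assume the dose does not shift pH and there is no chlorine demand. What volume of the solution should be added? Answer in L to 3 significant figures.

[OCl⁻]/[HOCl] = 10^(pH − pKa) = 10^(7.29 − 7.57) = 0.5248; fraction as HOCl = 1/(1 + 0.5248) = 0.6558.
Free chlorine required for 2.62 ppm HOCl: 2.62 / 0.6558 = 3.995 ppm.
FC to add: 3.995 − 0.3 = 3.695 mg/L as Cl₂.
Cl₂ equivalent: 3.695 mg/L × 208,000 L = 768.6 g.
Product at 8.9% available Cl: 768.6 / 0.089 = 8635 g.
Volume: 8635 g ÷ 1.15 g/mL = 7509 mL.

7.51 L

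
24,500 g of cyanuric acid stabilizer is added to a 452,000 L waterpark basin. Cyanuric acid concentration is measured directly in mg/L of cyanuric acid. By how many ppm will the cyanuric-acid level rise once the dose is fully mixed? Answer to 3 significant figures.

54.2 ppm

Rise: 24,500 g / 452,000 L × 1000 = 54.2 mg/L.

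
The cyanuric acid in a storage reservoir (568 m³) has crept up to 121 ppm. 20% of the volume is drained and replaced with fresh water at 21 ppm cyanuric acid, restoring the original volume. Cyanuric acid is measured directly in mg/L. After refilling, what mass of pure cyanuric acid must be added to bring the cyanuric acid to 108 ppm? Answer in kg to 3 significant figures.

Volume: 568 m³ = 568,000 L.
After draining 20% and refilling: 121 × 0.80 + 21 × 0.20 = 101 ppm.
Deficit to target: 108 − 101 = 7 mg/L.
Mass: 7 mg/L × 568,000 L = 3976 g cyanuric acid.

3.98 kg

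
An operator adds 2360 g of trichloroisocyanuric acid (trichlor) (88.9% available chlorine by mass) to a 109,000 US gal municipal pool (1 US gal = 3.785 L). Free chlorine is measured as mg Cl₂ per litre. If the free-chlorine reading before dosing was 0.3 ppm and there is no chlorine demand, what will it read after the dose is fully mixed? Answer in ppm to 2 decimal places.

5.39 ppm

Volume: 109,000 US gal × 3.785 L/gal = 412,565 L.
Available chlorine delivered: 2360 g × 0.889 = 2098 g as Cl₂.
Concentration rise: 2098 g / 412,565 L = 5.085 mg/L = 5.09 ppm.
Final FC: 0.3 + 5.09 = 5.39 ppm.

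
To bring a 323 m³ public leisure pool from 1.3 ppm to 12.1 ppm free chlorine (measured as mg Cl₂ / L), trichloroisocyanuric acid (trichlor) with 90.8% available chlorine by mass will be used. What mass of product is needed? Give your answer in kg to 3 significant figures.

3.84 kg

Volume: 323 m³ = 323,000 L.
Chlorine deficit: 12.1 − 1.3 = 10.8 ppm = 10.8 mg/L as Cl₂.
Cl₂ equivalent needed: 10.8 mg/L × 323,000 L = 3,488,000 mg = 3488 g.
Product at 90.8% available chlorine: 3488 / 0.908 = 3842 g.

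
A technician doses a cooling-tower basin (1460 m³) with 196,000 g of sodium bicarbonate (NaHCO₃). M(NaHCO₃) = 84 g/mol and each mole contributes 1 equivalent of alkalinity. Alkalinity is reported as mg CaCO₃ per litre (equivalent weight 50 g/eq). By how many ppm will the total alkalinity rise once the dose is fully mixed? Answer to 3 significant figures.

79.9 ppm

Volume: 1460 m³ = 1,460,000 L.
Moles of NaHCO₃: 196,000 g ÷ 84 g/mol = 2333 mol → 2333 eq of alkalinity.
As CaCO₃: 2333 eq × 50 g/eq = 116,700 g.
Rise: 116,700 g / 1,460,000 L × 1000 = 79.91 mg/L.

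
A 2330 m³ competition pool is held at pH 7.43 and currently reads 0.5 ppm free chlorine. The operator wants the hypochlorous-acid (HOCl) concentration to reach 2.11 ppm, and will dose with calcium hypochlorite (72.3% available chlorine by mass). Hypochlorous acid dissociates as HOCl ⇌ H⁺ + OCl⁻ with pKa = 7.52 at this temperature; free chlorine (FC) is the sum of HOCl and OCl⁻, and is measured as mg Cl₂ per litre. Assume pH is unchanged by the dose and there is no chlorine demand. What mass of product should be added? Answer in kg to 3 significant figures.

Volume: 2330 m³ = 2,330,000 L.
[OCl⁻]/[HOCl] = 10^(pH − pKa) = 10^(7.43 − 7.52) = 0.8128; fraction as HOCl = 1/(1 + 0.8128) = 0.5516.
Free chlorine required for 2.11 ppm HOCl: 2.11 / 0.5516 = 3.825 ppm.
FC to add: 3.825 − 0.5 = 3.325 mg/L as Cl₂.
Cl₂ equivalent: 3.325 mg/L × 2,330,000 L = 7747 g.
Product at 72.3% available Cl: 7747 / 0.723 = 10,720 g.

10.7 kg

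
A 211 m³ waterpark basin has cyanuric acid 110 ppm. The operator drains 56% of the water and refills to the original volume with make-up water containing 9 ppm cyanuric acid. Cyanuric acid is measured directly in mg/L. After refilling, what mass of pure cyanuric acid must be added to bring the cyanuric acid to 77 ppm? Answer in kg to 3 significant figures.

4.97 kg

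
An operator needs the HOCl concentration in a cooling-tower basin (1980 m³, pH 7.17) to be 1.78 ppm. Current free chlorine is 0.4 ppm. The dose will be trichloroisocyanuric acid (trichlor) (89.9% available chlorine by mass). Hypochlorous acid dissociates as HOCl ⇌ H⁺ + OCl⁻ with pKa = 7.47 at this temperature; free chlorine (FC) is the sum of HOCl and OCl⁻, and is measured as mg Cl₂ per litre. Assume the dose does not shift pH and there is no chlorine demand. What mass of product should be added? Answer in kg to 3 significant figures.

5.00 kg

Volume: 1980 m³ = 1,980,000 L.
[OCl⁻]/[HOCl] = 10^(pH − pKa) = 10^(7.17 − 7.47) = 0.5012; fraction as HOCl = 1/(1 + 0.5012) = 0.6661.
Free chlorine required for 1.78 ppm HOCl: 1.78 / 0.6661 = 2.672 ppm.
FC to add: 2.672 − 0.4 = 2.272 mg/L as Cl₂.
Cl₂ equivalent: 2.272 mg/L × 1,980,000 L = 4499 g.
Product at 89.9% available Cl: 4499 / 0.899 = 5004 g.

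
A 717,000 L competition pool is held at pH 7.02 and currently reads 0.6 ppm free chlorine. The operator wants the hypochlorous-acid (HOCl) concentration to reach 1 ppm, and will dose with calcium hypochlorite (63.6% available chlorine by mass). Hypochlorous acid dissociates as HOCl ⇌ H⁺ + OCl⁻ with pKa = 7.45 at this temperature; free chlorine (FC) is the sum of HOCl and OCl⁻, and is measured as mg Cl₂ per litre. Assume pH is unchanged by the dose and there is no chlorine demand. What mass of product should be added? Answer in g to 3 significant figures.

[OCl⁻]/[HOCl] = 10^(pH − pKa) = 10^(7.02 − 7.45) = 0.3715; fraction as HOCl = 1/(1 + 0.3715) = 0.7291.
Free chlorine required for 1 ppm HOCl: 1 / 0.7291 = 1.372 ppm.
FC to add: 1.372 − 0.6 = 0.7715 mg/L as Cl₂.
Cl₂ equivalent: 0.7715 mg/L × 717,000 L = 553.2 g.
Product at 63.6% available Cl: 553.2 / 0.636 = 869.8 g.

870 g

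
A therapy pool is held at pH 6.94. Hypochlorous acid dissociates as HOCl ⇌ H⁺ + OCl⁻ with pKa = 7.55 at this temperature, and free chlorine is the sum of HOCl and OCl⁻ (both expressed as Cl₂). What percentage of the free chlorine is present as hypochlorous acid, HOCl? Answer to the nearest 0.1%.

80.3%

[OCl⁻]/[HOCl] = 10^(pH − pKa) = 10^(6.94 − 7.55) = 10^-0.61 = 0.2455.
Fraction as HOCl = 1 / (1 + 0.2455) = 0.8029.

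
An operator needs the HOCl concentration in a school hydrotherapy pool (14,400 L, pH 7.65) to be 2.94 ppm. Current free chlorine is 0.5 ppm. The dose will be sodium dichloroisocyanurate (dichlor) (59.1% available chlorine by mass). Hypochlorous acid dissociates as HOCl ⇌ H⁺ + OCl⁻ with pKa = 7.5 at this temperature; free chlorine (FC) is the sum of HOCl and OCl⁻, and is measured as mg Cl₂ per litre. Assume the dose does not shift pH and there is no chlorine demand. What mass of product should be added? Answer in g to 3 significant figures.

161 g

[OCl⁻]/[HOCl] = 10^(pH − pKa) = 10^(7.65 − 7.5) = 1.413; fraction as HOCl = 1/(1 + 1.413) = 0.4145.
Free chlorine required for 2.94 ppm HOCl: 2.94 / 0.4145 = 7.093 ppm.
FC to add: 7.093 − 0.5 = 6.593 mg/L as Cl₂.
Cl₂ equivalent: 6.593 mg/L × 14,400 L = 94.94 g.
Product at 59.1% available Cl: 94.94 / 0.591 = 160.6 g.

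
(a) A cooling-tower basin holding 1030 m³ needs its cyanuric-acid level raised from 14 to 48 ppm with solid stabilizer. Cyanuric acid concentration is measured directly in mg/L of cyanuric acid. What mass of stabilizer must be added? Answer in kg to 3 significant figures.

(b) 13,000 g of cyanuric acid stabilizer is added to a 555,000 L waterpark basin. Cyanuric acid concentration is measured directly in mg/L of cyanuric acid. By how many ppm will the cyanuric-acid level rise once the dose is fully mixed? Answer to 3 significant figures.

(a) 35.0 kg; (b) 23.4 ppm

(a) Volume: 1030 m³ = 1,030,000 L.
(a) CYA to add: (48 − 14) = 34 mg/L × 1,030,000 L = 35,020 g cyanuric acid.

(b) Rise: 13,000 g / 555,000 L × 1000 = 23.42 mg/L.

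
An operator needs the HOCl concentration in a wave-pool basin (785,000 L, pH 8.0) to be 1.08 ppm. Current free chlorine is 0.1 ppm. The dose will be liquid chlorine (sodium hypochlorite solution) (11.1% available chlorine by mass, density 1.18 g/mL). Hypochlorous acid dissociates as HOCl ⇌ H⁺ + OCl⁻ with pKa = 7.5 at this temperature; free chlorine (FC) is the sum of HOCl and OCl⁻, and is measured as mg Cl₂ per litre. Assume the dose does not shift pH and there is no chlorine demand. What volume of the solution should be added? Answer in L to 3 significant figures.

[OCl⁻]/[HOCl] = 10^(pH − pKa) = 10^(8.0 − 7.5) = 3.162; fraction as HOCl = 1/(1 + 3.162) = 0.2403.
Free chlorine required for 1.08 ppm HOCl: 1.08 / 0.2403 = 4.495 ppm.
FC to add: 4.495 − 0.1 = 4.395 mg/L as Cl₂.
Cl₂ equivalent: 4.395 mg/L × 785,000 L = 3450 g.
Product at 11.1% available Cl: 3450 / 0.111 = 31,080 g.
Volume: 31,080 g ÷ 1.18 g/mL = 26,340 mL.

26.3 L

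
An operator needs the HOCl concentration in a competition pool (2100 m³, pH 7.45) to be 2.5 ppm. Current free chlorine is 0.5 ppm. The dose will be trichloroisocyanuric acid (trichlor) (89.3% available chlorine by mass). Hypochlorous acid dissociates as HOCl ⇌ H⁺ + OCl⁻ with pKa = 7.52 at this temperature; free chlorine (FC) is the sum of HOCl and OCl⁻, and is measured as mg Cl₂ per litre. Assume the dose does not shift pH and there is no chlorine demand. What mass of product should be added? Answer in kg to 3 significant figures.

Volume: 2100 m³ = 2,100,000 L.
[OCl⁻]/[HOCl] = 10^(pH − pKa) = 10^(7.45 − 7.52) = 0.8511; fraction as HOCl = 1/(1 + 0.8511) = 0.5402.
Free chlorine required for 2.5 ppm HOCl: 2.5 / 0.5402 = 4.628 ppm.
FC to add: 4.628 − 0.5 = 4.128 mg/L as Cl₂.
Cl₂ equivalent: 4.128 mg/L × 2,100,000 L = 8668 g.
Product at 89.3% available Cl: 8668 / 0.893 = 9707 g.

9.71 kg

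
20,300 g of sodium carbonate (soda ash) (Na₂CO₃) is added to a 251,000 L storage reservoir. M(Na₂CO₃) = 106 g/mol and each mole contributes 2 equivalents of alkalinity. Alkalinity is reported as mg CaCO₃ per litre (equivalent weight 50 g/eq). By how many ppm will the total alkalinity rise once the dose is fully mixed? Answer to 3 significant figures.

Moles of Na₂CO₃: 20,300 g ÷ 106 g/mol = 191.5 mol → 383 eq of alkalinity.
As CaCO₃: 383 eq × 50 g/eq = 19,150 g.
Rise: 19,150 g / 251,000 L × 1000 = 76.3 mg/L.

76.3 ppm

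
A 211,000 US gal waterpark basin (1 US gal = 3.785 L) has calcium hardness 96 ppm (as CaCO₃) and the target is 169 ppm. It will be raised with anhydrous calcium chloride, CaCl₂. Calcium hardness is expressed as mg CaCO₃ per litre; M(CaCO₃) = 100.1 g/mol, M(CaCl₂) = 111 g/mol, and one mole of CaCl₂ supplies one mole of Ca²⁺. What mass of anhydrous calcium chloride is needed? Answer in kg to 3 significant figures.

Volume: 211,000 US gal × 3.785 L/gal = 798,635 L.
Hardness to add: (169 − 96) = 73 mg/L as CaCO₃ × 798,635 L = 58,300 g as CaCO₃.
Moles of Ca²⁺ (1 mol Ca²⁺ ≡ 1 mol CaCO₃): 58,300 / 100.1 g/mol = 582.4 mol.
Mass of CaCl₂: 582.4 × 111 = 64,650 g.

64.6 kg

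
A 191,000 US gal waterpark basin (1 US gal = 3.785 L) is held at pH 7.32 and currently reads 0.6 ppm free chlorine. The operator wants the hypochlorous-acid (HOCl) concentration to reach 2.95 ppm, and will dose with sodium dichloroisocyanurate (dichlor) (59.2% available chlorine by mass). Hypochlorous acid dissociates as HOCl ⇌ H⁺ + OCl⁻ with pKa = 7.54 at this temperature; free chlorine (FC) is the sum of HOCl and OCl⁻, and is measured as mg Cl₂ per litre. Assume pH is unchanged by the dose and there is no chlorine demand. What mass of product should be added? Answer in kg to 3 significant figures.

5.04 kg

Volume: 191,000 US gal × 3.785 L/gal = 722,935 L.
[OCl⁻]/[HOCl] = 10^(pH − pKa) = 10^(7.32 − 7.54) = 0.6026; fraction as HOCl = 1/(1 + 0.6026) = 0.624.
Free chlorine required for 2.95 ppm HOCl: 2.95 / 0.624 = 4.728 ppm.
FC to add: 4.728 − 0.6 = 4.128 mg/L as Cl₂.
Cl₂ equivalent: 4.128 mg/L × 722,935 L = 2984 g.
Product at 59.2% available Cl: 2984 / 0.592 = 5040 g.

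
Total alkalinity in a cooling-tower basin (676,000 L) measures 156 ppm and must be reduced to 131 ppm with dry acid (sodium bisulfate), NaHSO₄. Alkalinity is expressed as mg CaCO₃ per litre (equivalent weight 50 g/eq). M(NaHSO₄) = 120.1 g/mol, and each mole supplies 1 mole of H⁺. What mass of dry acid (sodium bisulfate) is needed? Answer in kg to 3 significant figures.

40.6 kg

Alkalinity to neutralize: (156 − 131) = 25 mg/L as CaCO₃ × 676,000 L = 16,900 g as CaCO₃.
Equivalents of H⁺ required: 16,900 ÷ 50 g/eq = 338 eq = 338 mol NaHSO₄.
Mass of NaHSO₄: 338 × 120.1 = 40,590 g.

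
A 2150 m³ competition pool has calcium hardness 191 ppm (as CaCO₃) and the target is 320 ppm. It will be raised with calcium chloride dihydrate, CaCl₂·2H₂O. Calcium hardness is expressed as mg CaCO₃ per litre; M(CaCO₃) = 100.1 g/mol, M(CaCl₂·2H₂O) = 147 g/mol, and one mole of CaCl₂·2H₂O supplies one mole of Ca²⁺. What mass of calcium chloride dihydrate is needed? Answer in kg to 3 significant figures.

Volume: 2150 m³ = 2,150,000 L.
Hardness to add: (320 − 191) = 129 mg/L as CaCO₃ × 2,150,000 L = 277,400 g as CaCO₃.
Moles of Ca²⁺ (1 mol Ca²⁺ ≡ 1 mol CaCO₃): 277,400 / 100.1 g/mol = 2771 mol.
Mass of CaCl₂·2H₂O: 2771 × 147 = 407,300 g.

407 kg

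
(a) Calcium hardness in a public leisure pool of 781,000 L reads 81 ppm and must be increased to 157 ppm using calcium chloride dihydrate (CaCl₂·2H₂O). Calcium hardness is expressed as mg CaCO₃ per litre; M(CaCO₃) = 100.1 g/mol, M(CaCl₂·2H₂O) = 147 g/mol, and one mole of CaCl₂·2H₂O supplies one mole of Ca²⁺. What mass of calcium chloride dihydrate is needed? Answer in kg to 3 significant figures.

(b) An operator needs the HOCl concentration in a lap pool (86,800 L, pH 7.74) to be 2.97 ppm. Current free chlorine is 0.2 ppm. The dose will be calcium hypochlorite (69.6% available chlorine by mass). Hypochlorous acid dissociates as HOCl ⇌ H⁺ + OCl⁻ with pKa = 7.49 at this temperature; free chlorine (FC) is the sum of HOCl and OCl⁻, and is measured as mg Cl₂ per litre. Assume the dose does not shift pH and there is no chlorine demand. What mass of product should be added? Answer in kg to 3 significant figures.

(a) 87.2 kg; (b) 1.00 kg

(a) Hardness to add: (157 − 81) = 76 mg/L as CaCO₃ × 781,000 L = 59,360 g as CaCO₃.
(a) Moles of Ca²⁺ (1 mol Ca²⁺ ≡ 1 mol CaCO₃): 59,360 / 100.1 g/mol = 593 mol.
(a) Mass of CaCl₂·2H₂O: 593 × 147 = 87,170 g.

(b) [OCl⁻]/[HOCl] = 10^(pH − pKa) = 10^(7.74 − 7.49) = 1.778; fraction as HOCl = 1/(1 + 1.778) = 0.3599.
(b) Free chlorine required for 2.97 ppm HOCl: 2.97 / 0.3599 = 8.251 ppm.
(b) FC to add: 8.251 − 0.2 = 8.051 mg/L as Cl₂.
(b) Cl₂ equivalent: 8.051 mg/L × 86,800 L = 698.9 g.
(b) Product at 69.6% available Cl: 698.9 / 0.696 = 1004 g.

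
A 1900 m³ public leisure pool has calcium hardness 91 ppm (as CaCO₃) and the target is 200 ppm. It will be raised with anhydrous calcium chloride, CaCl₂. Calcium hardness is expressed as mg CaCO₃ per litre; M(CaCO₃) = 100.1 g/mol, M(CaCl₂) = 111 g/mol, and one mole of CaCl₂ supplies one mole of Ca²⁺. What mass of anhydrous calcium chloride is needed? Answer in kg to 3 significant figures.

Volume: 1900 m³ = 1,900,000 L.
Hardness to add: (200 − 91) = 109 mg/L as CaCO₃ × 1,900,000 L = 207,100 g as CaCO₃.
Moles of Ca²⁺ (1 mol Ca²⁺ ≡ 1 mol CaCO₃): 207,100 / 100.1 g/mol = 2069 mol.
Mass of CaCl₂: 2069 × 111 = 229,700 g.

230 kg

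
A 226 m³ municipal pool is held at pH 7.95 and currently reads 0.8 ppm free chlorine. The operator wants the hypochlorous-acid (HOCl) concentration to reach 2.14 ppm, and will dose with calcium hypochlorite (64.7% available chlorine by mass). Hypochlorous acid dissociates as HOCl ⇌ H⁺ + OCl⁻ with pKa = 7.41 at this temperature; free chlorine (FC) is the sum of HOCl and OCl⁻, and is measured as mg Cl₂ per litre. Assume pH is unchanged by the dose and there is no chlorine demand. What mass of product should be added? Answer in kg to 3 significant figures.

3.06 kg

Volume: 226 m³ = 226,000 L.
[OCl⁻]/[HOCl] = 10^(pH − pKa) = 10^(7.95 − 7.41) = 3.467; fraction as HOCl = 1/(1 + 3.467) = 0.2238.
Free chlorine required for 2.14 ppm HOCl: 2.14 / 0.2238 = 9.56 ppm.
FC to add: 9.56 − 0.8 = 8.76 mg/L as Cl₂.
Cl₂ equivalent: 8.76 mg/L × 226,000 L = 1980 g.
Product at 64.7% available Cl: 1980 / 0.647 = 3060 g.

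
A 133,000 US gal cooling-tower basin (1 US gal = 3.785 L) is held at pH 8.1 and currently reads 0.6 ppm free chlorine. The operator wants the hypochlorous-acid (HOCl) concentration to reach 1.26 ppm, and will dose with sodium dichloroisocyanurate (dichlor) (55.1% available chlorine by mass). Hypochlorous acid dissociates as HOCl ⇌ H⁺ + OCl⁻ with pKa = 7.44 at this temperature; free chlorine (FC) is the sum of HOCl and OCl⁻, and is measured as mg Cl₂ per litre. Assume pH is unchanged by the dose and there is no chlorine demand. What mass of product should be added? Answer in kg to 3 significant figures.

5.86 kg

Volume: 133,000 US gal × 3.785 L/gal = 503,405 L.
[OCl⁻]/[HOCl] = 10^(pH − pKa) = 10^(8.1 − 7.44) = 4.571; fraction as HOCl = 1/(1 + 4.571) = 0.1795.
Free chlorine required for 1.26 ppm HOCl: 1.26 / 0.1795 = 7.019 ppm.
FC to add: 7.019 − 0.6 = 6.419 mg/L as Cl₂.
Cl₂ equivalent: 6.419 mg/L × 503,405 L = 3232 g.
Product at 55.1% available Cl: 3232 / 0.551 = 5865 g.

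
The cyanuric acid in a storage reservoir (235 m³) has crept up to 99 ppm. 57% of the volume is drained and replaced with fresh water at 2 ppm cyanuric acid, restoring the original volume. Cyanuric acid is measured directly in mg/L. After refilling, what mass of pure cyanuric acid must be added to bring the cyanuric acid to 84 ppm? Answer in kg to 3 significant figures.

Volume: 235 m³ = 235,000 L.
After draining 57% and refilling: 99 × 0.43 + 2 × 0.57 = 43.71 ppm.
Deficit to target: 84 − 43.71 = 40.29 mg/L.
Mass: 40.29 mg/L × 235,000 L = 9468 g cyanuric acid.

9.47 kg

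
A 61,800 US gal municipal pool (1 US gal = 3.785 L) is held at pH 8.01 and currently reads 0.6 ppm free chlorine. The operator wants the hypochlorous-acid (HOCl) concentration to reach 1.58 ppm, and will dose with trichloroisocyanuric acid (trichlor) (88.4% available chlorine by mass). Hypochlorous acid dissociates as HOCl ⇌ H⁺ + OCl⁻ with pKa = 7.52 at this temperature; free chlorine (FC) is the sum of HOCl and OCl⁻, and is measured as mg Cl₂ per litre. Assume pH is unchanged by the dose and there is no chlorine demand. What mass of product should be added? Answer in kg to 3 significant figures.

Volume: 61,800 US gal × 3.785 L/gal = 233,913 L.
[OCl⁻]/[HOCl] = 10^(pH − pKa) = 10^(8.01 − 7.52) = 3.09; fraction as HOCl = 1/(1 + 3.09) = 0.2445.
Free chlorine required for 1.58 ppm HOCl: 1.58 / 0.2445 = 6.463 ppm.
FC to add: 6.463 − 0.6 = 5.863 mg/L as Cl₂.
Cl₂ equivalent: 5.863 mg/L × 233,913 L = 1371 g.
Product at 88.4% available Cl: 1371 / 0.884 = 1551 g.

1.55 kg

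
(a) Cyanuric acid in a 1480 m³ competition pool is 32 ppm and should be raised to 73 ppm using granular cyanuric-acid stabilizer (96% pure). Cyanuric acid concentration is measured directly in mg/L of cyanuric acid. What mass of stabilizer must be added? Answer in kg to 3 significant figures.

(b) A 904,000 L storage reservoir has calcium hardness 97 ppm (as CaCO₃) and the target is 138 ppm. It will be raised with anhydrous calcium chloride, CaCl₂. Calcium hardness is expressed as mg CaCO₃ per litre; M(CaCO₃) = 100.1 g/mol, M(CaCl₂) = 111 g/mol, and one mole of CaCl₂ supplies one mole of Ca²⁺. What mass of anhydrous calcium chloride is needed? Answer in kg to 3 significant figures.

(a) 63.2 kg; (b) 41.1 kg

(a) Volume: 1480 m³ = 1,480,000 L.
(a) CYA to add: (73 − 32) = 41 mg/L × 1,480,000 L = 60,680 g cyanuric acid.
(a) At 96% purity: 60,680 / 0.96 = 63,210 g product.

(b) Hardness to add: (138 − 97) = 41 mg/L as CaCO₃ × 904,000 L = 37,060 g as CaCO₃.
(b) Moles of Ca²⁺ (1 mol Ca²⁺ ≡ 1 mol CaCO₃): 37,060 / 100.1 g/mol = 370.3 mol.
(b) Mass of CaCl₂: 370.3 × 111 = 41,100 g.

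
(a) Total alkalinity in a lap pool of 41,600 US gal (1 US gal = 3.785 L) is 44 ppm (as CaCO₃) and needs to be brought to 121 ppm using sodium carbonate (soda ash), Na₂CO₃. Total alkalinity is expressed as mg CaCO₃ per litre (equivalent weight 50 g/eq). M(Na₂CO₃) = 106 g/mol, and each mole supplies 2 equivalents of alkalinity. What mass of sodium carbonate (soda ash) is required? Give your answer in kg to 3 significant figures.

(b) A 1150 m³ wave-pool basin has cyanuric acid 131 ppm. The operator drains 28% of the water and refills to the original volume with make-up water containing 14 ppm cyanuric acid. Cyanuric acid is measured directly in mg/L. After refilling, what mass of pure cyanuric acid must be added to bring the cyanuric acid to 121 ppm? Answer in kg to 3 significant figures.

(a) Volume: 41,600 US gal × 3.785 L/gal = 157,456 L.
(a) Alkalinity to add: (121 − 44) = 77 mg/L as CaCO₃ × 157,456 L = 12,120 g as CaCO₃.
(a) Equivalents: 12,120 g ÷ 50 g/eq = 242.5 eq.
(a) Each mole of Na₂CO₃ supplies 2 eq, so 242.5 / 2 = 121.2 mol.
(a) Mass: 121.2 mol × 106 g/mol = 12,850 g.

(b) Volume: 1150 m³ = 1,150,000 L.
(b) After draining 28% and refilling: 131 × 0.72 + 14 × 0.28 = 98.24 ppm.
(b) Deficit to target: 121 − 98.24 = 22.76 mg/L.
(b) Mass: 22.76 mg/L × 1,150,000 L = 26,170 g cyanuric acid.

(a) 12.9 kg; (b) 26.2 kg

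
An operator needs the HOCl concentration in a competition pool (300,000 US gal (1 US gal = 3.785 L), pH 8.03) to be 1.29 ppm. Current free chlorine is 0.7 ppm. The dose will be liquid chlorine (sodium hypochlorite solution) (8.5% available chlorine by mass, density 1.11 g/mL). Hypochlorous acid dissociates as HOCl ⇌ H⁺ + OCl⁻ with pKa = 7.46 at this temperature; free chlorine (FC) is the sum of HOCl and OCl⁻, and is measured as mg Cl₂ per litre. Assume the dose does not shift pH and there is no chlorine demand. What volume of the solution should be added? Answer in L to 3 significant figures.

64.8 L

Volume: 300,000 US gal × 3.785 L/gal = 1,135,500 L.
[OCl⁻]/[HOCl] = 10^(pH − pKa) = 10^(8.03 − 7.46) = 3.715; fraction as HOCl = 1/(1 + 3.715) = 0.2121.
Free chlorine required for 1.29 ppm HOCl: 1.29 / 0.2121 = 6.083 ppm.
FC to add: 6.083 − 0.7 = 5.383 mg/L as Cl₂.
Cl₂ equivalent: 5.383 mg/L × 1,135,500 L = 6112 g.
Product at 8.5% available Cl: 6112 / 0.085 = 71,910 g.
Volume: 71,910 g ÷ 1.11 g/mL = 64,780 mL.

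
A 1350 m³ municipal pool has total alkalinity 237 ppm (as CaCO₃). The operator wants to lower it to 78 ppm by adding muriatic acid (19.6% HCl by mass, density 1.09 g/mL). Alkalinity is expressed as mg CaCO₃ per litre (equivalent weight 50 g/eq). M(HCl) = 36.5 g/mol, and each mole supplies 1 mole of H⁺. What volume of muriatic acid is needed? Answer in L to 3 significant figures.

733 L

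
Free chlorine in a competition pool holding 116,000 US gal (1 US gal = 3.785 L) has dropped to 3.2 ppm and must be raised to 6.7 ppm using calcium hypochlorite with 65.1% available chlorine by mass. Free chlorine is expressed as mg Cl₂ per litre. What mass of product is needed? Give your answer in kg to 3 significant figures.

2.36 kg

Volume: 116,000 US gal × 3.785 L/gal = 439,060 L.
Chlorine deficit: 6.7 − 3.2 = 3.5 ppm = 3.5 mg/L as Cl₂.
Cl₂ equivalent needed: 3.5 mg/L × 439,060 L = 1,537,000 mg = 1537 g.
Product at 65.1% available chlorine: 1537 / 0.651 = 2361 g.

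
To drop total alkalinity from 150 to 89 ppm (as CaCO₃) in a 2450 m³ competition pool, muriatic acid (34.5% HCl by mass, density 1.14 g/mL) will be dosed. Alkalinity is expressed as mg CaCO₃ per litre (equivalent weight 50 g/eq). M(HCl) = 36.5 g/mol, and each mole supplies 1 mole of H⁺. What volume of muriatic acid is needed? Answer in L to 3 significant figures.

Volume: 2450 m³ = 2,450,000 L.
Alkalinity to neutralize: (150 − 89) = 61 mg/L as CaCO₃ × 2,450,000 L = 149,400 g as CaCO₃.
Equivalents of H⁺ required: 149,400 ÷ 50 g/eq = 2989 eq = 2989 mol HCl.
Mass of HCl: 2989 × 36.5 = 109,100 g.
Mass of 34.5% solution: 109,100 / 0.345 = 316,200 g.
Volume: 316,200 g ÷ 1.14 g/mL = 277,400 mL.

277 L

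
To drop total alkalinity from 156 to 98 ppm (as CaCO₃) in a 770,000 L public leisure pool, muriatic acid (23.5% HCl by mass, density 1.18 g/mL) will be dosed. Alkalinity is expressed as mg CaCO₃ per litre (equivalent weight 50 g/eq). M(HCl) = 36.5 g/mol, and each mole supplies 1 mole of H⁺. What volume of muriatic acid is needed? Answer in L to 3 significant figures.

Alkalinity to neutralize: (156 − 98) = 58 mg/L as CaCO₃ × 770,000 L = 44,660 g as CaCO₃.
Equivalents of H⁺ required: 44,660 ÷ 50 g/eq = 893.2 eq = 893.2 mol HCl.
Mass of HCl: 893.2 × 36.5 = 32,600 g.
Mass of 23.5% solution: 32,600 / 0.235 = 138,700 g.
Volume: 138,700 g ÷ 1.18 g/mL = 117,600 mL.

118 L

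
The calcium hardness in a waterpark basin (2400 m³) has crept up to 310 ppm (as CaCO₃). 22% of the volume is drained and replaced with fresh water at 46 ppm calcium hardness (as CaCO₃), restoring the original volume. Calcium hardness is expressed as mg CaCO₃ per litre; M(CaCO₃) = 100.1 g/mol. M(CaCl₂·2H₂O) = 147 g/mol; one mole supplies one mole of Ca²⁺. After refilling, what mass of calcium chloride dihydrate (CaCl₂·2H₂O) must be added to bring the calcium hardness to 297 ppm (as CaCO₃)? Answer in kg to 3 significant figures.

Volume: 2400 m³ = 2,400,000 L.
After draining 22% and refilling: 310 × 0.78 + 46 × 0.22 = 251.92 ppm.
Deficit to target: 297 − 251.92 = 45.08 mg/L.
As CaCO₃: 45.08 mg/L × 2,400,000 L = 108,200 g; ÷ 100.1 = 1081 mol Ca²⁺.
Mass: 1081 × 147 = 158,900 g.

159 kg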